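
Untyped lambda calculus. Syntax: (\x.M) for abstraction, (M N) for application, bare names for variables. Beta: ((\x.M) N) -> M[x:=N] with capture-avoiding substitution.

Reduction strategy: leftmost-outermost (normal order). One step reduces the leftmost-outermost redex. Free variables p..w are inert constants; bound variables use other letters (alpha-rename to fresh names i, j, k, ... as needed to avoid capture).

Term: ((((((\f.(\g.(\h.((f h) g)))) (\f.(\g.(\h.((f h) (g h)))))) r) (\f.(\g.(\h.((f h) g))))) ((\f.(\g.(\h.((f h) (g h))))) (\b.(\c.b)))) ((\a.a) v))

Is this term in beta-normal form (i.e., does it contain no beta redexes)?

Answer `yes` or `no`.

Answer: no

Derivation:
Term: ((((((\f.(\g.(\h.((f h) g)))) (\f.(\g.(\h.((f h) (g h)))))) r) (\f.(\g.(\h.((f h) g))))) ((\f.(\g.(\h.((f h) (g h))))) (\b.(\c.b)))) ((\a.a) v))
Found 3 beta redex(es).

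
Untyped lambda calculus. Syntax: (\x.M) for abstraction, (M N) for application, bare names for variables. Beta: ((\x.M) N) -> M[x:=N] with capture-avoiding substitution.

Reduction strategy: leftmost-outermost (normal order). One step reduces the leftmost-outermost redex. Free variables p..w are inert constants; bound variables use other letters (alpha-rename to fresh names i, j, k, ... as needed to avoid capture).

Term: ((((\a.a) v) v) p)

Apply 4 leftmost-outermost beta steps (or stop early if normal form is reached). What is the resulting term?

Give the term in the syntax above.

Answer: ((v v) p)

Derivation:
Step 0: ((((\a.a) v) v) p)
Step 1: ((v v) p)
Step 2: (normal form reached)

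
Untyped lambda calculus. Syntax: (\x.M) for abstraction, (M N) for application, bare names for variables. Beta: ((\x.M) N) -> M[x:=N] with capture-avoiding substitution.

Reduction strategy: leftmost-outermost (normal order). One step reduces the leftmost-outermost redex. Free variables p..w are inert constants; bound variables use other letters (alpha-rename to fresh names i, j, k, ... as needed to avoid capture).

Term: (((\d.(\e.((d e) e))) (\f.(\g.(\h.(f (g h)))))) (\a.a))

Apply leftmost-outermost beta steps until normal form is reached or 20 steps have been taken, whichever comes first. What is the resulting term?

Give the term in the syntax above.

Step 0: (((\d.(\e.((d e) e))) (\f.(\g.(\h.(f (g h)))))) (\a.a))
Step 1: ((\e.(((\f.(\g.(\h.(f (g h))))) e) e)) (\a.a))
Step 2: (((\f.(\g.(\h.(f (g h))))) (\a.a)) (\a.a))
Step 3: ((\g.(\h.((\a.a) (g h)))) (\a.a))
Step 4: (\h.((\a.a) ((\a.a) h)))
Step 5: (\h.((\a.a) h))
Step 6: (\h.h)

Answer: (\h.h)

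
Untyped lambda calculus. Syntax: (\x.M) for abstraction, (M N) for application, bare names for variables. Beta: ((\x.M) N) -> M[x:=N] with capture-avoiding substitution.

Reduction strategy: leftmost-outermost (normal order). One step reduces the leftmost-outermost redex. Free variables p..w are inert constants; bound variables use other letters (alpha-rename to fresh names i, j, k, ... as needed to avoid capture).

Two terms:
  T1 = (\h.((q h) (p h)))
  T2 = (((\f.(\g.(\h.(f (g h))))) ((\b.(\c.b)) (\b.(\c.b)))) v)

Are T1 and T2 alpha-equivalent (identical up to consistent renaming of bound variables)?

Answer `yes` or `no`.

Term 1: (\h.((q h) (p h)))
Term 2: (((\f.(\g.(\h.(f (g h))))) ((\b.(\c.b)) (\b.(\c.b)))) v)
Alpha-equivalence: compare structure up to binder renaming.
Result: False

Answer: no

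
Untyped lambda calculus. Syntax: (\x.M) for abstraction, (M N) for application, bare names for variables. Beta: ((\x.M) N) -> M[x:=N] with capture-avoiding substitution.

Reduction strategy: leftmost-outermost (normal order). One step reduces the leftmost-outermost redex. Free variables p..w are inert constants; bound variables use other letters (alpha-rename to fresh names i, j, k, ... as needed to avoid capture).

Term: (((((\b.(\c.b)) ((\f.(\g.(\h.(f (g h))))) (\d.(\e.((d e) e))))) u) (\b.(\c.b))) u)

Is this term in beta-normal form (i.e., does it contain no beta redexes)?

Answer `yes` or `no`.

Answer: no

Derivation:
Term: (((((\b.(\c.b)) ((\f.(\g.(\h.(f (g h))))) (\d.(\e.((d e) e))))) u) (\b.(\c.b))) u)
Found 2 beta redex(es).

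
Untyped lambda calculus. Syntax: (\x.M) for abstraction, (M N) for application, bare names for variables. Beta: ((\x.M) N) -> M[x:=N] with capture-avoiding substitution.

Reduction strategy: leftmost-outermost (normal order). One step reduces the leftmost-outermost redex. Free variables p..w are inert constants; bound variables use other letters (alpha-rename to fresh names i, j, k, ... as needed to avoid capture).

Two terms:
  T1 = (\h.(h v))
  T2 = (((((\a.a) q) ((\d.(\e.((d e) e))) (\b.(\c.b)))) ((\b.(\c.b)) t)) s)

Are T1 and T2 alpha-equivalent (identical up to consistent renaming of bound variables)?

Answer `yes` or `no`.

Answer: no

Derivation:
Term 1: (\h.(h v))
Term 2: (((((\a.a) q) ((\d.(\e.((d e) e))) (\b.(\c.b)))) ((\b.(\c.b)) t)) s)
Alpha-equivalence: compare structure up to binder renaming.
Result: False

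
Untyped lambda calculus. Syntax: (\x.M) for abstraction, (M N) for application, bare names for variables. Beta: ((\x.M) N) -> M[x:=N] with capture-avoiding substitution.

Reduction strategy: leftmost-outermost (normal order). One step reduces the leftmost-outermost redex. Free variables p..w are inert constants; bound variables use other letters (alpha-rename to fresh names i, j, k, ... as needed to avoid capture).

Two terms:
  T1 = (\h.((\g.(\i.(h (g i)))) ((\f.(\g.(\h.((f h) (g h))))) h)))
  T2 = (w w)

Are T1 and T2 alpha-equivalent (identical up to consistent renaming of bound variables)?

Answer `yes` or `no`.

Term 1: (\h.((\g.(\i.(h (g i)))) ((\f.(\g.(\h.((f h) (g h))))) h)))
Term 2: (w w)
Alpha-equivalence: compare structure up to binder renaming.
Result: False

Answer: no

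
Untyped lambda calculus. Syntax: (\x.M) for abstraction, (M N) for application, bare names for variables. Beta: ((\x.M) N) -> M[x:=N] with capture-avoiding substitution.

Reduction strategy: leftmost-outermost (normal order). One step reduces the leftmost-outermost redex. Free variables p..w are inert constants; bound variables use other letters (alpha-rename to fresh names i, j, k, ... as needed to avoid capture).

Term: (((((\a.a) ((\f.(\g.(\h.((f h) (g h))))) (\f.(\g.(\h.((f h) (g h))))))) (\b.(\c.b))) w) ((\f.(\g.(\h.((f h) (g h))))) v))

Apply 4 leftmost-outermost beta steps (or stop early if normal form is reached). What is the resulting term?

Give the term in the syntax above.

Step 0: (((((\a.a) ((\f.(\g.(\h.((f h) (g h))))) (\f.(\g.(\h.((f h) (g h))))))) (\b.(\c.b))) w) ((\f.(\g.(\h.((f h) (g h))))) v))
Step 1: (((((\f.(\g.(\h.((f h) (g h))))) (\f.(\g.(\h.((f h) (g h)))))) (\b.(\c.b))) w) ((\f.(\g.(\h.((f h) (g h))))) v))
Step 2: ((((\g.(\h.(((\f.(\g.(\h.((f h) (g h))))) h) (g h)))) (\b.(\c.b))) w) ((\f.(\g.(\h.((f h) (g h))))) v))
Step 3: (((\h.(((\f.(\g.(\h.((f h) (g h))))) h) ((\b.(\c.b)) h))) w) ((\f.(\g.(\h.((f h) (g h))))) v))
Step 4: ((((\f.(\g.(\h.((f h) (g h))))) w) ((\b.(\c.b)) w)) ((\f.(\g.(\h.((f h) (g h))))) v))

Answer: ((((\f.(\g.(\h.((f h) (g h))))) w) ((\b.(\c.b)) w)) ((\f.(\g.(\h.((f h) (g h))))) v))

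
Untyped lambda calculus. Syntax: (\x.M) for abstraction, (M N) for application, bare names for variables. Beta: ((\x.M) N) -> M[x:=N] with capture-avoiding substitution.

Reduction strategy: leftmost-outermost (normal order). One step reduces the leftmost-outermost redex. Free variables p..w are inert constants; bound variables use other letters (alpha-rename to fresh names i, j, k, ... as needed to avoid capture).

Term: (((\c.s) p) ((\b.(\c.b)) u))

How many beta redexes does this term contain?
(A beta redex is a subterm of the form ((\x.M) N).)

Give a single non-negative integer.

Term: (((\c.s) p) ((\b.(\c.b)) u))
  Redex: ((\c.s) p)
  Redex: ((\b.(\c.b)) u)
Total redexes: 2

Answer: 2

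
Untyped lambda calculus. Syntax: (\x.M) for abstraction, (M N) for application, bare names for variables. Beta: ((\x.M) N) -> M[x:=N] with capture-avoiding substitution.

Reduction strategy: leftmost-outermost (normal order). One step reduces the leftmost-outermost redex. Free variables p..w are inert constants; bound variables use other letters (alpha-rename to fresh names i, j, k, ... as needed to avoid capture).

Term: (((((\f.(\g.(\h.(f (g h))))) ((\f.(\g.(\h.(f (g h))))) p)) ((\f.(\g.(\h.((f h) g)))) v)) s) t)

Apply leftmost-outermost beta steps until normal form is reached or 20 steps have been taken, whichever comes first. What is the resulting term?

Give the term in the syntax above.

Step 0: (((((\f.(\g.(\h.(f (g h))))) ((\f.(\g.(\h.(f (g h))))) p)) ((\f.(\g.(\h.((f h) g)))) v)) s) t)
Step 1: ((((\g.(\h.(((\f.(\g.(\h.(f (g h))))) p) (g h)))) ((\f.(\g.(\h.((f h) g)))) v)) s) t)
Step 2: (((\h.(((\f.(\g.(\h.(f (g h))))) p) (((\f.(\g.(\h.((f h) g)))) v) h))) s) t)
Step 3: ((((\f.(\g.(\h.(f (g h))))) p) (((\f.(\g.(\h.((f h) g)))) v) s)) t)
Step 4: (((\g.(\h.(p (g h)))) (((\f.(\g.(\h.((f h) g)))) v) s)) t)
Step 5: ((\h.(p ((((\f.(\g.(\h.((f h) g)))) v) s) h))) t)
Step 6: (p ((((\f.(\g.(\h.((f h) g)))) v) s) t))
Step 7: (p (((\g.(\h.((v h) g))) s) t))
Step 8: (p ((\h.((v h) s)) t))
Step 9: (p ((v t) s))

Answer: (p ((v t) s))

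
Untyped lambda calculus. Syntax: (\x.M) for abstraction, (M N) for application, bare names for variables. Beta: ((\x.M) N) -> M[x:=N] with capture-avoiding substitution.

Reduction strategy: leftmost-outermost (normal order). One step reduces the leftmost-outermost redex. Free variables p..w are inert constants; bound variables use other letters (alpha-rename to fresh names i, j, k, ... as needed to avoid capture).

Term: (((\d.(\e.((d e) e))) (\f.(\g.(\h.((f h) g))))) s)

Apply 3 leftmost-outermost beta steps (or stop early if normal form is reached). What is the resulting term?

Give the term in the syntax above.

Step 0: (((\d.(\e.((d e) e))) (\f.(\g.(\h.((f h) g))))) s)
Step 1: ((\e.(((\f.(\g.(\h.((f h) g)))) e) e)) s)
Step 2: (((\f.(\g.(\h.((f h) g)))) s) s)
Step 3: ((\g.(\h.((s h) g))) s)

Answer: ((\g.(\h.((s h) g))) s)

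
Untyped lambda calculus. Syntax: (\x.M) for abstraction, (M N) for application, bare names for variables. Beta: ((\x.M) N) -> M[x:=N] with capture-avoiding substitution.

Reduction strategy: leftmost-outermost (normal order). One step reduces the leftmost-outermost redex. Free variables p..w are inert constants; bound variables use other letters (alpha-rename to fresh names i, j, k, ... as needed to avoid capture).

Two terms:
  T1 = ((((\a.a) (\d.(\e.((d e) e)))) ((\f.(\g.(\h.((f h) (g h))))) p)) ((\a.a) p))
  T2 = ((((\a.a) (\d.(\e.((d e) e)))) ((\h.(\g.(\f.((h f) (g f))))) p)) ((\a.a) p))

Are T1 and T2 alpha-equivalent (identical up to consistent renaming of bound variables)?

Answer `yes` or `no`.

Term 1: ((((\a.a) (\d.(\e.((d e) e)))) ((\f.(\g.(\h.((f h) (g h))))) p)) ((\a.a) p))
Term 2: ((((\a.a) (\d.(\e.((d e) e)))) ((\h.(\g.(\f.((h f) (g f))))) p)) ((\a.a) p))
Alpha-equivalence: compare structure up to binder renaming.
Result: True

Answer: yes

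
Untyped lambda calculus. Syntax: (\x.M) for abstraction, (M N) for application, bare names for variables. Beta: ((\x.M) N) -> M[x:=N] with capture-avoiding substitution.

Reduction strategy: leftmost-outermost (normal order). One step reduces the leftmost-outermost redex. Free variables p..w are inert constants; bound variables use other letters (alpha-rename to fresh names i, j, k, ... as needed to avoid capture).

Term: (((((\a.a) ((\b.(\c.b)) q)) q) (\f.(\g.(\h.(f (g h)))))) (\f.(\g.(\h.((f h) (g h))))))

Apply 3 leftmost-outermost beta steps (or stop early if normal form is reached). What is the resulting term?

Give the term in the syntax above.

Answer: ((q (\f.(\g.(\h.(f (g h)))))) (\f.(\g.(\h.((f h) (g h))))))

Derivation:
Step 0: (((((\a.a) ((\b.(\c.b)) q)) q) (\f.(\g.(\h.(f (g h)))))) (\f.(\g.(\h.((f h) (g h))))))
Step 1: (((((\b.(\c.b)) q) q) (\f.(\g.(\h.(f (g h)))))) (\f.(\g.(\h.((f h) (g h))))))
Step 2: ((((\c.q) q) (\f.(\g.(\h.(f (g h)))))) (\f.(\g.(\h.((f h) (g h))))))
Step 3: ((q (\f.(\g.(\h.(f (g h)))))) (\f.(\g.(\h.((f h) (g h))))))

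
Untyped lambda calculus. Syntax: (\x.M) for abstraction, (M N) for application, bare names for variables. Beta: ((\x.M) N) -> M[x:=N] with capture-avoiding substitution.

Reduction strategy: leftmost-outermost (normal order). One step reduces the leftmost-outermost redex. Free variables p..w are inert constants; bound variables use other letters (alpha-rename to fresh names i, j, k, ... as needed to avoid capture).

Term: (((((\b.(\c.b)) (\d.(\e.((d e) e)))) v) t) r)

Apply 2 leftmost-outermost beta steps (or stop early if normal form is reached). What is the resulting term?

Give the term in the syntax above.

Answer: (((\d.(\e.((d e) e))) t) r)

Derivation:
Step 0: (((((\b.(\c.b)) (\d.(\e.((d e) e)))) v) t) r)
Step 1: ((((\c.(\d.(\e.((d e) e)))) v) t) r)
Step 2: (((\d.(\e.((d e) e))) t) r)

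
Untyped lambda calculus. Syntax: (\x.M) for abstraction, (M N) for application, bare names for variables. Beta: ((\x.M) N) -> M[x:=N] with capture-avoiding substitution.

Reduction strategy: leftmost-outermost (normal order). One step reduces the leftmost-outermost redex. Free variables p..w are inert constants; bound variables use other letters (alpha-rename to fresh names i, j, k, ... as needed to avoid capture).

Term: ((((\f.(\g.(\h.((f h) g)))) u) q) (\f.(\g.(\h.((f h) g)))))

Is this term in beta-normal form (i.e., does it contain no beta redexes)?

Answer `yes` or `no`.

Term: ((((\f.(\g.(\h.((f h) g)))) u) q) (\f.(\g.(\h.((f h) g)))))
Found 1 beta redex(es).

Answer: no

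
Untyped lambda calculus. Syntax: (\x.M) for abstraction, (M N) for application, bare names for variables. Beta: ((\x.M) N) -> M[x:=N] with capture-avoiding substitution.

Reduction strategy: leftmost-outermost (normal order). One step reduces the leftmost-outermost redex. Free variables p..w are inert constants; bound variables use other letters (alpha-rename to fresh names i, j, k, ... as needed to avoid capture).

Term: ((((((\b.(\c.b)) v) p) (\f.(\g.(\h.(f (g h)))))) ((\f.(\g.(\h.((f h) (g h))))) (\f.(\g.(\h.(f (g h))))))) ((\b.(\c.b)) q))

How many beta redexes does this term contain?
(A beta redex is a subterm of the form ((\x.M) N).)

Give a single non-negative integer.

Term: ((((((\b.(\c.b)) v) p) (\f.(\g.(\h.(f (g h)))))) ((\f.(\g.(\h.((f h) (g h))))) (\f.(\g.(\h.(f (g h))))))) ((\b.(\c.b)) q))
  Redex: ((\b.(\c.b)) v)
  Redex: ((\f.(\g.(\h.((f h) (g h))))) (\f.(\g.(\h.(f (g h))))))
  Redex: ((\b.(\c.b)) q)
Total redexes: 3

Answer: 3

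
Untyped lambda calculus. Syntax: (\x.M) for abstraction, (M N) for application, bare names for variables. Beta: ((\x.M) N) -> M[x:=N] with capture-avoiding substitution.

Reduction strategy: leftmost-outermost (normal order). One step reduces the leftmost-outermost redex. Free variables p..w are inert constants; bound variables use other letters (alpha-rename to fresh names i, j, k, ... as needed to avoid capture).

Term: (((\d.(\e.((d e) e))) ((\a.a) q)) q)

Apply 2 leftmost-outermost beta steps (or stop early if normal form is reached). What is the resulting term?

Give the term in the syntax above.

Step 0: (((\d.(\e.((d e) e))) ((\a.a) q)) q)
Step 1: ((\e.((((\a.a) q) e) e)) q)
Step 2: ((((\a.a) q) q) q)

Answer: ((((\a.a) q) q) q)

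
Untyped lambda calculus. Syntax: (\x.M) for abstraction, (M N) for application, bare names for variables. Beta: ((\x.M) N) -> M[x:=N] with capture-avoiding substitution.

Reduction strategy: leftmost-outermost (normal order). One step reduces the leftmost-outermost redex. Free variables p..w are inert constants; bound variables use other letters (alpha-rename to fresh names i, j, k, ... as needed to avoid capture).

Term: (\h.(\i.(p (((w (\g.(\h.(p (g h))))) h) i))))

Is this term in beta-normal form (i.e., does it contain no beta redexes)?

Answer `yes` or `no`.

Term: (\h.(\i.(p (((w (\g.(\h.(p (g h))))) h) i))))
No beta redexes found.

Answer: yes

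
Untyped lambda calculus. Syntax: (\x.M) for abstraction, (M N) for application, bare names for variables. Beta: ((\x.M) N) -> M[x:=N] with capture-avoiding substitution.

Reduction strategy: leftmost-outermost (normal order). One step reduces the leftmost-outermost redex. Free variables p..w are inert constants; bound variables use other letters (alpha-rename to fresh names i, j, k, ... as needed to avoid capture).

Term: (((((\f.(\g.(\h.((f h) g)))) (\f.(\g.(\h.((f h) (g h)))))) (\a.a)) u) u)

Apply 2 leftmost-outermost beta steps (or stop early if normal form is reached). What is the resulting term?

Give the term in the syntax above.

Step 0: (((((\f.(\g.(\h.((f h) g)))) (\f.(\g.(\h.((f h) (g h)))))) (\a.a)) u) u)
Step 1: ((((\g.(\h.(((\f.(\g.(\h.((f h) (g h))))) h) g))) (\a.a)) u) u)
Step 2: (((\h.(((\f.(\g.(\h.((f h) (g h))))) h) (\a.a))) u) u)

Answer: (((\h.(((\f.(\g.(\h.((f h) (g h))))) h) (\a.a))) u) u)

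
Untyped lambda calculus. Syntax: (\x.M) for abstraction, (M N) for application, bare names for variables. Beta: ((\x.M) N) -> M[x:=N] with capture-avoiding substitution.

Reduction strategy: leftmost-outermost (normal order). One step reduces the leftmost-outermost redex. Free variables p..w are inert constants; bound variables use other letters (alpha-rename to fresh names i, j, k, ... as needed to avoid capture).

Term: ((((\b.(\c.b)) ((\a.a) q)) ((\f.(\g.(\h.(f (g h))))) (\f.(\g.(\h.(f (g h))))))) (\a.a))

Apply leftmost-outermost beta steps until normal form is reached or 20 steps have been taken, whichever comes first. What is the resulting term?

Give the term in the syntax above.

Step 0: ((((\b.(\c.b)) ((\a.a) q)) ((\f.(\g.(\h.(f (g h))))) (\f.(\g.(\h.(f (g h))))))) (\a.a))
Step 1: (((\c.((\a.a) q)) ((\f.(\g.(\h.(f (g h))))) (\f.(\g.(\h.(f (g h))))))) (\a.a))
Step 2: (((\a.a) q) (\a.a))
Step 3: (q (\a.a))

Answer: (q (\a.a))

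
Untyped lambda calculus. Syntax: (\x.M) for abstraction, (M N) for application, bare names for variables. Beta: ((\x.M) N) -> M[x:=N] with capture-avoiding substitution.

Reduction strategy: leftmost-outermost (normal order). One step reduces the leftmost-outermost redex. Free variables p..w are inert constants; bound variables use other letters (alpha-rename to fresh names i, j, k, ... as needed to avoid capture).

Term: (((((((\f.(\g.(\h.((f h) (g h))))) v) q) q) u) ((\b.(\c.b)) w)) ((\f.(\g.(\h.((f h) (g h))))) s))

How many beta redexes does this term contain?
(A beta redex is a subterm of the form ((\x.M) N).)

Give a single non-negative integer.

Answer: 3

Derivation:
Term: (((((((\f.(\g.(\h.((f h) (g h))))) v) q) q) u) ((\b.(\c.b)) w)) ((\f.(\g.(\h.((f h) (g h))))) s))
  Redex: ((\f.(\g.(\h.((f h) (g h))))) v)
  Redex: ((\b.(\c.b)) w)
  Redex: ((\f.(\g.(\h.((f h) (g h))))) s)
Total redexes: 3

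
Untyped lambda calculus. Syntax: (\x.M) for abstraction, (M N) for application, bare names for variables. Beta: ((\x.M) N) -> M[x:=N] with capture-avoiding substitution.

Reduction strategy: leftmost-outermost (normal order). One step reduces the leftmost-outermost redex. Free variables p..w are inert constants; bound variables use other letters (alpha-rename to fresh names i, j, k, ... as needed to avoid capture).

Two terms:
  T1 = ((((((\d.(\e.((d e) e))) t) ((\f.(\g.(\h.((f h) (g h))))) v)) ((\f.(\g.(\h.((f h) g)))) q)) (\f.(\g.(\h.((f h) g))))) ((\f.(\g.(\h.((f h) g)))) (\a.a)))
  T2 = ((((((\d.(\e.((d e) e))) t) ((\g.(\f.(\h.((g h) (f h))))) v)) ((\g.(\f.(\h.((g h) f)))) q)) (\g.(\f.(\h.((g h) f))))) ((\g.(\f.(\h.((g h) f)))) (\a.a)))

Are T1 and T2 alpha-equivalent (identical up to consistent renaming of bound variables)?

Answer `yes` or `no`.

Term 1: ((((((\d.(\e.((d e) e))) t) ((\f.(\g.(\h.((f h) (g h))))) v)) ((\f.(\g.(\h.((f h) g)))) q)) (\f.(\g.(\h.((f h) g))))) ((\f.(\g.(\h.((f h) g)))) (\a.a)))
Term 2: ((((((\d.(\e.((d e) e))) t) ((\g.(\f.(\h.((g h) (f h))))) v)) ((\g.(\f.(\h.((g h) f)))) q)) (\g.(\f.(\h.((g h) f))))) ((\g.(\f.(\h.((g h) f)))) (\a.a)))
Alpha-equivalence: compare structure up to binder renaming.
Result: True

Answer: yes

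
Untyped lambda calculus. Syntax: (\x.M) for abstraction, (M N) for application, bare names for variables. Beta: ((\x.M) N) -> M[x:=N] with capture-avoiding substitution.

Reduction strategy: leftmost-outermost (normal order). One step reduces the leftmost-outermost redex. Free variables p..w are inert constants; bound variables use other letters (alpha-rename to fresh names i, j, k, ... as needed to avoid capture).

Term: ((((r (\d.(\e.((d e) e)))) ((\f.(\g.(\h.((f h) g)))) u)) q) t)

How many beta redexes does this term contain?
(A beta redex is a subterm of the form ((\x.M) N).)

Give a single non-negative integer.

Term: ((((r (\d.(\e.((d e) e)))) ((\f.(\g.(\h.((f h) g)))) u)) q) t)
  Redex: ((\f.(\g.(\h.((f h) g)))) u)
Total redexes: 1

Answer: 1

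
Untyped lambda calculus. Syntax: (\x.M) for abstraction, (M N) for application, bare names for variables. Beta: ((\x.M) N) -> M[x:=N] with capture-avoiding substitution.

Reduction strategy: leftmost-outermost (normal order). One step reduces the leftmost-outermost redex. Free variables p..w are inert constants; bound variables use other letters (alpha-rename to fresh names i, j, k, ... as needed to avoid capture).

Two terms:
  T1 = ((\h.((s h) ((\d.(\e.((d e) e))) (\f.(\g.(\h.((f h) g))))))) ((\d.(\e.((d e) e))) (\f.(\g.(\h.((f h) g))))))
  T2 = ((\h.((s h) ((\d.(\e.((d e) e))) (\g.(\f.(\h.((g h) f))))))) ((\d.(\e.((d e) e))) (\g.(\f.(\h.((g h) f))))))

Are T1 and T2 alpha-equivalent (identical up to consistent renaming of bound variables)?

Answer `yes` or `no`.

Term 1: ((\h.((s h) ((\d.(\e.((d e) e))) (\f.(\g.(\h.((f h) g))))))) ((\d.(\e.((d e) e))) (\f.(\g.(\h.((f h) g))))))
Term 2: ((\h.((s h) ((\d.(\e.((d e) e))) (\g.(\f.(\h.((g h) f))))))) ((\d.(\e.((d e) e))) (\g.(\f.(\h.((g h) f))))))
Alpha-equivalence: compare structure up to binder renaming.
Result: True

Answer: yes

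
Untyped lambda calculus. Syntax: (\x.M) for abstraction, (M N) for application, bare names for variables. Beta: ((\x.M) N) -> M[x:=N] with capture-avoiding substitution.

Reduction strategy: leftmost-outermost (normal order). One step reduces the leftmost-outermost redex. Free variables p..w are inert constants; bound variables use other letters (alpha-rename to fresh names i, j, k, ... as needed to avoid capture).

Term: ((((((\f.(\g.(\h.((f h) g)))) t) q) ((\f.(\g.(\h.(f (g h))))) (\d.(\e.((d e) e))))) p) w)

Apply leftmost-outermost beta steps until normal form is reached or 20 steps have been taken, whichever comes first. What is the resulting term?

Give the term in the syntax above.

Step 0: ((((((\f.(\g.(\h.((f h) g)))) t) q) ((\f.(\g.(\h.(f (g h))))) (\d.(\e.((d e) e))))) p) w)
Step 1: (((((\g.(\h.((t h) g))) q) ((\f.(\g.(\h.(f (g h))))) (\d.(\e.((d e) e))))) p) w)
Step 2: ((((\h.((t h) q)) ((\f.(\g.(\h.(f (g h))))) (\d.(\e.((d e) e))))) p) w)
Step 3: ((((t ((\f.(\g.(\h.(f (g h))))) (\d.(\e.((d e) e))))) q) p) w)
Step 4: ((((t (\g.(\h.((\d.(\e.((d e) e))) (g h))))) q) p) w)
Step 5: ((((t (\g.(\h.(\e.(((g h) e) e))))) q) p) w)

Answer: ((((t (\g.(\h.(\e.(((g h) e) e))))) q) p) w)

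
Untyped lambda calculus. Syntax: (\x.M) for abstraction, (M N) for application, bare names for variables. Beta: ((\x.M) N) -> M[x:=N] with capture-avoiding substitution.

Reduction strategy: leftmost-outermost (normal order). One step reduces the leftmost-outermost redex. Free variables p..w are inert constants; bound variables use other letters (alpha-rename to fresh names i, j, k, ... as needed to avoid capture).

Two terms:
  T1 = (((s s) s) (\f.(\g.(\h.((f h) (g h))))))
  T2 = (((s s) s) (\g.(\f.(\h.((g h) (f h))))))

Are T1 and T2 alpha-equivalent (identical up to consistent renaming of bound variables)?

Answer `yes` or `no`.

Term 1: (((s s) s) (\f.(\g.(\h.((f h) (g h))))))
Term 2: (((s s) s) (\g.(\f.(\h.((g h) (f h))))))
Alpha-equivalence: compare structure up to binder renaming.
Result: True

Answer: yes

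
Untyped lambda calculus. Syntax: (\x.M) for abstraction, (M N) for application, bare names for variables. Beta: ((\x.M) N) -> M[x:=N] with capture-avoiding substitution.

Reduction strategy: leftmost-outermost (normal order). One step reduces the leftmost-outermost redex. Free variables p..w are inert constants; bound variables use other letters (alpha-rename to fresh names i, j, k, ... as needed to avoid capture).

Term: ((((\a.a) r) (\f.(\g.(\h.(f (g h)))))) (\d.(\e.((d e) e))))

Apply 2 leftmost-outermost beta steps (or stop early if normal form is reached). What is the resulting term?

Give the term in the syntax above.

Answer: ((r (\f.(\g.(\h.(f (g h)))))) (\d.(\e.((d e) e))))

Derivation:
Step 0: ((((\a.a) r) (\f.(\g.(\h.(f (g h)))))) (\d.(\e.((d e) e))))
Step 1: ((r (\f.(\g.(\h.(f (g h)))))) (\d.(\e.((d e) e))))
Step 2: (normal form reached)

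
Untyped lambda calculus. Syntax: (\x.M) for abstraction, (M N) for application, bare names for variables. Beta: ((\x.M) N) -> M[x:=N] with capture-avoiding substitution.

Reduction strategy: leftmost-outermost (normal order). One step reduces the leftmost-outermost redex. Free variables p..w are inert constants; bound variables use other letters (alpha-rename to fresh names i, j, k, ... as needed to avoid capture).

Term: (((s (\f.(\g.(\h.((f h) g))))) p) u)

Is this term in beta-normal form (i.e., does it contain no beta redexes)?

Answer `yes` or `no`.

Term: (((s (\f.(\g.(\h.((f h) g))))) p) u)
No beta redexes found.

Answer: yes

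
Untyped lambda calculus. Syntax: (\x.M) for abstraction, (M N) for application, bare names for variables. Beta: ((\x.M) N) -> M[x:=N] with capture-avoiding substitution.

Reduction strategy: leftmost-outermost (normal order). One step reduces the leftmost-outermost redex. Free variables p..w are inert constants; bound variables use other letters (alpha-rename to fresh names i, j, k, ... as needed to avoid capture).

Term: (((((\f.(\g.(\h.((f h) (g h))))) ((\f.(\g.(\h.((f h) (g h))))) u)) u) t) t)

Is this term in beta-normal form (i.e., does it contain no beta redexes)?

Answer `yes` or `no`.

Answer: no

Derivation:
Term: (((((\f.(\g.(\h.((f h) (g h))))) ((\f.(\g.(\h.((f h) (g h))))) u)) u) t) t)
Found 2 beta redex(es).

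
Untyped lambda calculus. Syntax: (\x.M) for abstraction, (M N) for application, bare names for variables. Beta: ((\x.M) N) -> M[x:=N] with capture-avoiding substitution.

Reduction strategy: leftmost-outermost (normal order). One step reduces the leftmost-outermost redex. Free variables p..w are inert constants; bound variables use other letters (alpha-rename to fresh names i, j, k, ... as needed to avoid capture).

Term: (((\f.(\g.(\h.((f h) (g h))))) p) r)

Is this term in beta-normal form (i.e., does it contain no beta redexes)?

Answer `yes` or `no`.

Term: (((\f.(\g.(\h.((f h) (g h))))) p) r)
Found 1 beta redex(es).

Answer: no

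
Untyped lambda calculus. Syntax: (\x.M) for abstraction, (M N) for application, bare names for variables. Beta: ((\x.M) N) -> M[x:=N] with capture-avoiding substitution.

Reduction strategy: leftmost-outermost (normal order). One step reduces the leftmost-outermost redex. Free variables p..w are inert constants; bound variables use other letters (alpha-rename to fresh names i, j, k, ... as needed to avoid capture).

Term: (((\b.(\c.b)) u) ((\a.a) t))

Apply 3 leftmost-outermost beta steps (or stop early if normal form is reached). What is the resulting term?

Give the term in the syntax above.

Step 0: (((\b.(\c.b)) u) ((\a.a) t))
Step 1: ((\c.u) ((\a.a) t))
Step 2: u
Step 3: (normal form reached)

Answer: u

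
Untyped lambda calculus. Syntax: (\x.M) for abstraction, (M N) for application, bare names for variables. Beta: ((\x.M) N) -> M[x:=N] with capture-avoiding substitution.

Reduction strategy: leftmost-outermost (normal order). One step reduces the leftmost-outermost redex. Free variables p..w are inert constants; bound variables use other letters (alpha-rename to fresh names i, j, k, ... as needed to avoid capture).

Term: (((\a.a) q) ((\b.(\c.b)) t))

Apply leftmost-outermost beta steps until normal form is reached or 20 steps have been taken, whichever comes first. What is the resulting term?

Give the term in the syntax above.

Step 0: (((\a.a) q) ((\b.(\c.b)) t))
Step 1: (q ((\b.(\c.b)) t))
Step 2: (q (\c.t))

Answer: (q (\c.t))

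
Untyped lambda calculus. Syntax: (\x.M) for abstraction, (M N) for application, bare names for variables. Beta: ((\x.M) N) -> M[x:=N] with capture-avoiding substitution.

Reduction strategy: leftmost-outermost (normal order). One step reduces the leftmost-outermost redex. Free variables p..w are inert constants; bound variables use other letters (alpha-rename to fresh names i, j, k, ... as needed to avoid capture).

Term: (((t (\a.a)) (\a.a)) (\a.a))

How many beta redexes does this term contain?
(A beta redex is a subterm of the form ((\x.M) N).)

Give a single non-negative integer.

Answer: 0

Derivation:
Term: (((t (\a.a)) (\a.a)) (\a.a))
  (no redexes)
Total redexes: 0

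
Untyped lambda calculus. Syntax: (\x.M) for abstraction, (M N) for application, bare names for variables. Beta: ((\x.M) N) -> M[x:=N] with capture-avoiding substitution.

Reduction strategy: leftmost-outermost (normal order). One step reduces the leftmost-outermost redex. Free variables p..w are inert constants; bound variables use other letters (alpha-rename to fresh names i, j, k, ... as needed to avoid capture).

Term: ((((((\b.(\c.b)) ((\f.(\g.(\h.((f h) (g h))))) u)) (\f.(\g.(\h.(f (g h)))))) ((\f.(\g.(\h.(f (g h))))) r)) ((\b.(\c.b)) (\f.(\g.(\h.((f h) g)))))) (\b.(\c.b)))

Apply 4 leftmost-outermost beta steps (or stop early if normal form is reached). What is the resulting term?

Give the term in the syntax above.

Step 0: ((((((\b.(\c.b)) ((\f.(\g.(\h.((f h) (g h))))) u)) (\f.(\g.(\h.(f (g h)))))) ((\f.(\g.(\h.(f (g h))))) r)) ((\b.(\c.b)) (\f.(\g.(\h.((f h) g)))))) (\b.(\c.b)))
Step 1: (((((\c.((\f.(\g.(\h.((f h) (g h))))) u)) (\f.(\g.(\h.(f (g h)))))) ((\f.(\g.(\h.(f (g h))))) r)) ((\b.(\c.b)) (\f.(\g.(\h.((f h) g)))))) (\b.(\c.b)))
Step 2: (((((\f.(\g.(\h.((f h) (g h))))) u) ((\f.(\g.(\h.(f (g h))))) r)) ((\b.(\c.b)) (\f.(\g.(\h.((f h) g)))))) (\b.(\c.b)))
Step 3: ((((\g.(\h.((u h) (g h)))) ((\f.(\g.(\h.(f (g h))))) r)) ((\b.(\c.b)) (\f.(\g.(\h.((f h) g)))))) (\b.(\c.b)))
Step 4: (((\h.((u h) (((\f.(\g.(\h.(f (g h))))) r) h))) ((\b.(\c.b)) (\f.(\g.(\h.((f h) g)))))) (\b.(\c.b)))

Answer: (((\h.((u h) (((\f.(\g.(\h.(f (g h))))) r) h))) ((\b.(\c.b)) (\f.(\g.(\h.((f h) g)))))) (\b.(\c.b)))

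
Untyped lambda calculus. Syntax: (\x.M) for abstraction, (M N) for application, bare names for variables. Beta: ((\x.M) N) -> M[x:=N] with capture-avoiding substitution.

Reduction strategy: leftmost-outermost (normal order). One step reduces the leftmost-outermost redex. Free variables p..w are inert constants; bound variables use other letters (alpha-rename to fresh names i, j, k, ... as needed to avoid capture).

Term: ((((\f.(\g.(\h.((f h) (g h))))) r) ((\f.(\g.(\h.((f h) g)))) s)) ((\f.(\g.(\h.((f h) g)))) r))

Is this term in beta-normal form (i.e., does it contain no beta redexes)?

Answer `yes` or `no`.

Answer: no

Derivation:
Term: ((((\f.(\g.(\h.((f h) (g h))))) r) ((\f.(\g.(\h.((f h) g)))) s)) ((\f.(\g.(\h.((f h) g)))) r))
Found 3 beta redex(es).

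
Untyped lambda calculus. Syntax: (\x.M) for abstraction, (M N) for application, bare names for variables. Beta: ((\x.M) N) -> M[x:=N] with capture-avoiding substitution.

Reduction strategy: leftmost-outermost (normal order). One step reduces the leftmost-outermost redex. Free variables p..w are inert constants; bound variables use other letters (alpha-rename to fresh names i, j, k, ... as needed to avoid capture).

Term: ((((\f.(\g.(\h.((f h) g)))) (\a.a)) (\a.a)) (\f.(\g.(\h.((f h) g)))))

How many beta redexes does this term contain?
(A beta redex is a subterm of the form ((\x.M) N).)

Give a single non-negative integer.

Term: ((((\f.(\g.(\h.((f h) g)))) (\a.a)) (\a.a)) (\f.(\g.(\h.((f h) g)))))
  Redex: ((\f.(\g.(\h.((f h) g)))) (\a.a))
Total redexes: 1

Answer: 1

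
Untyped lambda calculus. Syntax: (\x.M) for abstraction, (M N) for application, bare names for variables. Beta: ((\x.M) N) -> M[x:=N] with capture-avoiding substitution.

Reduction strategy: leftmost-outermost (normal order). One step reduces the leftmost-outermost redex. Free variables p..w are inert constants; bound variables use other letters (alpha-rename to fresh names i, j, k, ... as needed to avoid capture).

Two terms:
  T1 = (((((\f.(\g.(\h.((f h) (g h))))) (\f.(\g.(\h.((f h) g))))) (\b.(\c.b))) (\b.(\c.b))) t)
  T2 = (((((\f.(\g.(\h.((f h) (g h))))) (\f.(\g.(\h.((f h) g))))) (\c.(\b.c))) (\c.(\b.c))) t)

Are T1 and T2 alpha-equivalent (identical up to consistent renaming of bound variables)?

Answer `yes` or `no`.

Term 1: (((((\f.(\g.(\h.((f h) (g h))))) (\f.(\g.(\h.((f h) g))))) (\b.(\c.b))) (\b.(\c.b))) t)
Term 2: (((((\f.(\g.(\h.((f h) (g h))))) (\f.(\g.(\h.((f h) g))))) (\c.(\b.c))) (\c.(\b.c))) t)
Alpha-equivalence: compare structure up to binder renaming.
Result: True

Answer: yes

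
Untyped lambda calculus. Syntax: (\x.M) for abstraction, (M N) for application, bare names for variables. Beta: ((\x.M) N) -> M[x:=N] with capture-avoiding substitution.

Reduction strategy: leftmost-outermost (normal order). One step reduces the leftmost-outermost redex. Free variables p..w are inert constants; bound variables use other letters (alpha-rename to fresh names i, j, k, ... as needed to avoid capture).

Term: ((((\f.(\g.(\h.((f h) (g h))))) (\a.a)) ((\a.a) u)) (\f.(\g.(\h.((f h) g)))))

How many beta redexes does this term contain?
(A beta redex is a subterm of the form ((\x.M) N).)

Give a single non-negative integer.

Term: ((((\f.(\g.(\h.((f h) (g h))))) (\a.a)) ((\a.a) u)) (\f.(\g.(\h.((f h) g)))))
  Redex: ((\f.(\g.(\h.((f h) (g h))))) (\a.a))
  Redex: ((\a.a) u)
Total redexes: 2

Answer: 2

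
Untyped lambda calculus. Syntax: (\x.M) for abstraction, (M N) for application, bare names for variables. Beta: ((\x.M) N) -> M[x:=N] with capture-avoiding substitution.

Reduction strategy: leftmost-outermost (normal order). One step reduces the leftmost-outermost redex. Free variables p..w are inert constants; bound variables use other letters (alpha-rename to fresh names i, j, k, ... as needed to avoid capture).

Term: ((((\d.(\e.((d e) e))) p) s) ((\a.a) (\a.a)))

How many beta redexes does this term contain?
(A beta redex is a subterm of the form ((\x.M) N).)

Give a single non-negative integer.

Term: ((((\d.(\e.((d e) e))) p) s) ((\a.a) (\a.a)))
  Redex: ((\d.(\e.((d e) e))) p)
  Redex: ((\a.a) (\a.a))
Total redexes: 2

Answer: 2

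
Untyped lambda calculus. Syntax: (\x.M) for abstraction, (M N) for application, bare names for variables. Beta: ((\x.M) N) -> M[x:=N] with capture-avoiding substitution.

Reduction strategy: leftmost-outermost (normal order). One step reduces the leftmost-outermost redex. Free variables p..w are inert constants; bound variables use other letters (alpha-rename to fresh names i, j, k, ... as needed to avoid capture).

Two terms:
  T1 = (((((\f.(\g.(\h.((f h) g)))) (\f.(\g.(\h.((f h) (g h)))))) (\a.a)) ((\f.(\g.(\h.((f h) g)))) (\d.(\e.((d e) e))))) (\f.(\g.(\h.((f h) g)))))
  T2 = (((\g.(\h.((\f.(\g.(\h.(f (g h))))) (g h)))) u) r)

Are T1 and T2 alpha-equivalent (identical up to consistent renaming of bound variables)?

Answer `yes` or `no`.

Term 1: (((((\f.(\g.(\h.((f h) g)))) (\f.(\g.(\h.((f h) (g h)))))) (\a.a)) ((\f.(\g.(\h.((f h) g)))) (\d.(\e.((d e) e))))) (\f.(\g.(\h.((f h) g)))))
Term 2: (((\g.(\h.((\f.(\g.(\h.(f (g h))))) (g h)))) u) r)
Alpha-equivalence: compare structure up to binder renaming.
Result: False

Answer: no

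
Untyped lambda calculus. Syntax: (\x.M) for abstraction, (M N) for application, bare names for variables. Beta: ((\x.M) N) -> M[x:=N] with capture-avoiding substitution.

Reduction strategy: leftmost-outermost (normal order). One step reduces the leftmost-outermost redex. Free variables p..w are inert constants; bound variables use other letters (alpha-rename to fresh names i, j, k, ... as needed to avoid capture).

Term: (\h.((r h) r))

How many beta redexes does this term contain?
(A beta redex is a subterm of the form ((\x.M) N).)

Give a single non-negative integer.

Answer: 0

Derivation:
Term: (\h.((r h) r))
  (no redexes)
Total redexes: 0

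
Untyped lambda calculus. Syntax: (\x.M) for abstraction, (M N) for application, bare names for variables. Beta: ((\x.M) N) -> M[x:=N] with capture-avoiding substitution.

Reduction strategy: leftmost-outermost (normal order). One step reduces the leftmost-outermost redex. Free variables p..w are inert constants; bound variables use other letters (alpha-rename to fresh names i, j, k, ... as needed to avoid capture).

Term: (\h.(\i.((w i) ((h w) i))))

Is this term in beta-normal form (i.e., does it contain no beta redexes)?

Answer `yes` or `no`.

Term: (\h.(\i.((w i) ((h w) i))))
No beta redexes found.

Answer: yes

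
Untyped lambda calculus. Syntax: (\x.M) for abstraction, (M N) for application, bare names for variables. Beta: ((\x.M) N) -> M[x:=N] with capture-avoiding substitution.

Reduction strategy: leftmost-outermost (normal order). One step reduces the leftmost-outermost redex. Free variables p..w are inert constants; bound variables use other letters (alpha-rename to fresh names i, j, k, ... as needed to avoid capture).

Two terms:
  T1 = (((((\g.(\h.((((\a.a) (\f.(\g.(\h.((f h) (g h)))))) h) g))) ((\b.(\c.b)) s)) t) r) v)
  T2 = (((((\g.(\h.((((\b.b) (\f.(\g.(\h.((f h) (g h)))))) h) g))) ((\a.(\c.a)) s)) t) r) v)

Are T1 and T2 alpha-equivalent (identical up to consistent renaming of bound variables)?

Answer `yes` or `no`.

Term 1: (((((\g.(\h.((((\a.a) (\f.(\g.(\h.((f h) (g h)))))) h) g))) ((\b.(\c.b)) s)) t) r) v)
Term 2: (((((\g.(\h.((((\b.b) (\f.(\g.(\h.((f h) (g h)))))) h) g))) ((\a.(\c.a)) s)) t) r) v)
Alpha-equivalence: compare structure up to binder renaming.
Result: True

Answer: yes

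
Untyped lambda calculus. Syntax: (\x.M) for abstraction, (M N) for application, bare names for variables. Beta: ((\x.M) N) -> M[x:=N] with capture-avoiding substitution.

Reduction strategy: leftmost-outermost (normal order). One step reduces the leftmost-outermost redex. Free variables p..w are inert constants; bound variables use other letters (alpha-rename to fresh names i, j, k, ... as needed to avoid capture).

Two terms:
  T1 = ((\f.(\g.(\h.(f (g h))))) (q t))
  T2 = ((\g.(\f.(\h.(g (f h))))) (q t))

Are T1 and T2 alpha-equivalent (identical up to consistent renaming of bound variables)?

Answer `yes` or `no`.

Answer: yes

Derivation:
Term 1: ((\f.(\g.(\h.(f (g h))))) (q t))
Term 2: ((\g.(\f.(\h.(g (f h))))) (q t))
Alpha-equivalence: compare structure up to binder renaming.
Result: True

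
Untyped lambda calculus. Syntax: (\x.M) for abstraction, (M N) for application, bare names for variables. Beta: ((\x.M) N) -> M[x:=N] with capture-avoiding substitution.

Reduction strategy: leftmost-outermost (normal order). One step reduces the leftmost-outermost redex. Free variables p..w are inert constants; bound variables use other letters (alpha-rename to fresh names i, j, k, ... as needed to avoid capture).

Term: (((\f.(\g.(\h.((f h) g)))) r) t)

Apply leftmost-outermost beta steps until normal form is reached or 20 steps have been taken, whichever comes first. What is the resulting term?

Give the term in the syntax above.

Answer: (\h.((r h) t))

Derivation:
Step 0: (((\f.(\g.(\h.((f h) g)))) r) t)
Step 1: ((\g.(\h.((r h) g))) t)
Step 2: (\h.((r h) t))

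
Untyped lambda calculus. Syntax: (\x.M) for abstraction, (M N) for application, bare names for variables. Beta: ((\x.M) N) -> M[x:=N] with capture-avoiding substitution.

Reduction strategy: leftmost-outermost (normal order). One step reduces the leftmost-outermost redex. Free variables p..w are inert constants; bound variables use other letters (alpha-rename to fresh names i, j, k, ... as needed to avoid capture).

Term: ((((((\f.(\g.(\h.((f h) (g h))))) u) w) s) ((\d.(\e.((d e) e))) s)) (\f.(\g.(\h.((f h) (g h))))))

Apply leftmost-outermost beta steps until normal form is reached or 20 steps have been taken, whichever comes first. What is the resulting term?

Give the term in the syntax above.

Answer: ((((u s) (w s)) (\e.((s e) e))) (\f.(\g.(\h.((f h) (g h))))))

Derivation:
Step 0: ((((((\f.(\g.(\h.((f h) (g h))))) u) w) s) ((\d.(\e.((d e) e))) s)) (\f.(\g.(\h.((f h) (g h))))))
Step 1: (((((\g.(\h.((u h) (g h)))) w) s) ((\d.(\e.((d e) e))) s)) (\f.(\g.(\h.((f h) (g h))))))
Step 2: ((((\h.((u h) (w h))) s) ((\d.(\e.((d e) e))) s)) (\f.(\g.(\h.((f h) (g h))))))
Step 3: ((((u s) (w s)) ((\d.(\e.((d e) e))) s)) (\f.(\g.(\h.((f h) (g h))))))
Step 4: ((((u s) (w s)) (\e.((s e) e))) (\f.(\g.(\h.((f h) (g h))))))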